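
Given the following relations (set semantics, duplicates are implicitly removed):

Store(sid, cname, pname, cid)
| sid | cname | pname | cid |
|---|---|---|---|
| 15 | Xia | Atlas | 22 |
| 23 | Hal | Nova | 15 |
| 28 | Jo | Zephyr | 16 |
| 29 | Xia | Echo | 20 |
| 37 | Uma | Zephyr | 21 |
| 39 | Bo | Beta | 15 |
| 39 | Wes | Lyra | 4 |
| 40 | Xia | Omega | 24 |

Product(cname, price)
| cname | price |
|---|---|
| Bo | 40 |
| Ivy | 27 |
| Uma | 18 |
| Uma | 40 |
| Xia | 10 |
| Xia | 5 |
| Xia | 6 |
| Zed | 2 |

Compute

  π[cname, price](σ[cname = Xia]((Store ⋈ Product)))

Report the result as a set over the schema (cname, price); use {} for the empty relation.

{(Xia, 10), (Xia, 5), (Xia, 6)}

Store ⋈ Product (natural join on cname): {(15, Xia, Atlas, 22, 10), (15, Xia, Atlas, 22, 5), (15, Xia, Atlas, 22, 6), (29, Xia, Echo, 20, 10), (29, Xia, Echo, 20, 5), (29, Xia, Echo, 20, 6), (37, Uma, Zephyr, 21, 18), (37, Uma, Zephyr, 21, 40), (39, Bo, Beta, 15, 40), (40, Xia, Omega, 24, 10), (40, Xia, Omega, 24, 5), (40, Xia, Omega, 24, 6)}
σ[cname = Xia]: keep tuples satisfying cname = Xia → {(15, Xia, Atlas, 22, 10), (15, Xia, Atlas, 22, 5), (15, Xia, Atlas, 22, 6), (29, Xia, Echo, 20, 10), (29, Xia, Echo, 20, 5), (29, Xia, Echo, 20, 6), (40, Xia, Omega, 24, 10), (40, Xia, Omega, 24, 5), (40, Xia, Omega, 24, 6)}
Keep only column(s) cname, price (6 duplicate(s) eliminated): {(Xia, 10), (Xia, 5), (Xia, 6)}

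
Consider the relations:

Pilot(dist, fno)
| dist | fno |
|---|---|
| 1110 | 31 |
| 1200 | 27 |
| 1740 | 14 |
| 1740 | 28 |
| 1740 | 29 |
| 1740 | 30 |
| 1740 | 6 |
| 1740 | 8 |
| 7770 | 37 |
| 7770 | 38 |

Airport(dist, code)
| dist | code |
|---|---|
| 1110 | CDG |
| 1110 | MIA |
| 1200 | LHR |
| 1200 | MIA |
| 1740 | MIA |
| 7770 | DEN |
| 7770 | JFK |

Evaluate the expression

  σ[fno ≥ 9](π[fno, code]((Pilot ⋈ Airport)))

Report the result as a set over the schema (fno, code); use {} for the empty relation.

{(14, MIA), (27, LHR), (27, MIA), (28, MIA), (29, MIA), (30, MIA), (31, CDG), (31, MIA), (37, DEN), (37, JFK), (38, DEN), (38, JFK)}

Joining Pilot and Airport on dist yields {(1110, 31, CDG), (1110, 31, MIA), (1200, 27, LHR), (1200, 27, MIA), (1740, 14, MIA), (1740, 28, MIA), (1740, 29, MIA), (1740, 30, MIA), (1740, 6, MIA), (1740, 8, MIA), (7770, 37, DEN), (7770, 37, JFK), (7770, 38, DEN), (7770, 38, JFK)}.
π_{fno, code} gives {(14, MIA), (27, LHR), (27, MIA), (28, MIA), (29, MIA), (30, MIA), (31, CDG), (31, MIA), (37, DEN), (37, JFK), (38, DEN), (38, JFK), (6, MIA), (8, MIA)}.
Filtering on fno ≥ 9 leaves {(14, MIA), (27, LHR), (27, MIA), (28, MIA), (29, MIA), (30, MIA), (31, CDG), (31, MIA), (37, DEN), (37, JFK), (38, DEN), (38, JFK)}.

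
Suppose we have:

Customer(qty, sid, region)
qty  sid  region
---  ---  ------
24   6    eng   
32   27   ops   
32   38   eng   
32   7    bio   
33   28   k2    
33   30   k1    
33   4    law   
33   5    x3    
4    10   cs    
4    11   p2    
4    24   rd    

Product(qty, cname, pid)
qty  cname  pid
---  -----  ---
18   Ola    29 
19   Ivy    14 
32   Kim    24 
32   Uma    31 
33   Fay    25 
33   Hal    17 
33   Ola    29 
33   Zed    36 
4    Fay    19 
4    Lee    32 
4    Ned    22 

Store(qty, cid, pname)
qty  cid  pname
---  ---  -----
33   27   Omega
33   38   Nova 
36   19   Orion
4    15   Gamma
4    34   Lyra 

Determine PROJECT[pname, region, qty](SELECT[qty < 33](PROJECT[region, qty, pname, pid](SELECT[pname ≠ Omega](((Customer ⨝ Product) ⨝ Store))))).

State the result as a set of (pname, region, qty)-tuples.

{(Gamma, cs, 4), (Gamma, p2, 4), (Gamma, rd, 4), (Lyra, cs, 4), (Lyra, p2, 4), (Lyra, rd, 4)}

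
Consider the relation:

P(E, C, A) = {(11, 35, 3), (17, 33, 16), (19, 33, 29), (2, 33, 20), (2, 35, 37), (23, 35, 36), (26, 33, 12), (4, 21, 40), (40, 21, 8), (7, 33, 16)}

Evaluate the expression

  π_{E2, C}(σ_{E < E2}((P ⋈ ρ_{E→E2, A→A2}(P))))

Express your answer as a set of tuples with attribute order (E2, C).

ρ[E→E2, A→A2]: schema becomes (E2, C, A2); tuples unchanged.
Joining P and ρ_{E→E2, A→A2}(P) on C yields {(11, 35, 3, 11, 3), (11, 35, 3, 2, 37), (11, 35, 3, 23, 36), (17, 33, 16, 17, 16), (17, 33, 16, 19, 29), (17, 33, 16, 2, 20), (17, 33, 16, 26, 12), (17, 33, 16, 7, 16), (19, 33, 29, 17, 16), (19, 33, 29, 19, 29), (19, 33, 29, 2, 20), (19, 33, 29, 26, 12), (19, 33, 29, 7, 16), (2, 33, 20, 17, 16), (2, 33, 20, 19, 29), (2, 33, 20, 2, 20), (2, 33, 20, 26, 12), (2, 33, 20, 7, 16), (2, 35, 37, 11, 3), (2, 35, 37, 2, 37), (2, 35, 37, 23, 36), (23, 35, 36, 11, 3), (23, 35, 36, 2, 37), (23, 35, 36, 23, 36), (26, 33, 12, 17, 16), (26, 33, 12, 19, 29), (26, 33, 12, 2, 20), (26, 33, 12, 26, 12), (26, 33, 12, 7, 16), (4, 21, 40, 4, 40), (4, 21, 40, 40, 8), (40, 21, 8, 4, 40), (40, 21, 8, 40, 8), (7, 33, 16, 17, 16), (7, 33, 16, 19, 29), (7, 33, 16, 2, 20), (7, 33, 16, 26, 12), (7, 33, 16, 7, 16)}.
Apply σ_{E < E2}; surviving tuples: {(11, 35, 3, 23, 36), (17, 33, 16, 19, 29), (17, 33, 16, 26, 12), (19, 33, 29, 26, 12), (2, 33, 20, 17, 16), (2, 33, 20, 19, 29), (2, 33, 20, 26, 12), (2, 33, 20, 7, 16), (2, 35, 37, 11, 3), (2, 35, 37, 23, 36), (4, 21, 40, 40, 8), (7, 33, 16, 17, 16), (7, 33, 16, 19, 29), (7, 33, 16, 26, 12)}
Projecting to E2, C (7 duplicate(s) eliminated): {(11, 35), (17, 33), (19, 33), (23, 35), (26, 33), (40, 21), (7, 33)}

{(11, 35), (17, 33), (19, 33), (23, 35), (26, 33), (40, 21), (7, 33)}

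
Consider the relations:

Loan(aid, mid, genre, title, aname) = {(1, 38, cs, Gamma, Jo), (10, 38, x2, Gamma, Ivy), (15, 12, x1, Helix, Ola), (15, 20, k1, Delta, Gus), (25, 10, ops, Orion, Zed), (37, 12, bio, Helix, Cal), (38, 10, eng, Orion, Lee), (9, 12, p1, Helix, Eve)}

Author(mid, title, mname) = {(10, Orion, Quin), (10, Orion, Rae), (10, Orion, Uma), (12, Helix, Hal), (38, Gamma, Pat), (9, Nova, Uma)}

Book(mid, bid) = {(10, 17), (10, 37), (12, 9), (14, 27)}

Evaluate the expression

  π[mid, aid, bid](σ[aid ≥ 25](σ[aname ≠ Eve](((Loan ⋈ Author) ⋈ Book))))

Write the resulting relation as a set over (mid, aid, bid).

{(10, 25, 17), (10, 25, 37), (10, 38, 17), (10, 38, 37), (12, 37, 9)}

Loan ⋈ Author (natural join on mid, title): {(1, 38, cs, Gamma, Jo, Pat), (10, 38, x2, Gamma, Ivy, Pat), (15, 12, x1, Helix, Ola, Hal), (25, 10, ops, Orion, Zed, Quin), (25, 10, ops, Orion, Zed, Rae), (25, 10, ops, Orion, Zed, Uma), (37, 12, bio, Helix, Cal, Hal), (38, 10, eng, Orion, Lee, Quin), (38, 10, eng, Orion, Lee, Rae), (38, 10, eng, Orion, Lee, Uma), (9, 12, p1, Helix, Eve, Hal)}
(Loan ⋈ Author) ⋈ Book (natural join on mid): {(15, 12, x1, Helix, Ola, Hal, 9), (25, 10, ops, Orion, Zed, Quin, 17), (25, 10, ops, Orion, Zed, Quin, 37), (25, 10, ops, Orion, Zed, Rae, 17), (25, 10, ops, Orion, Zed, Rae, 37), (25, 10, ops, Orion, Zed, Uma, 17), (25, 10, ops, Orion, Zed, Uma, 37), (37, 12, bio, Helix, Cal, Hal, 9), (38, 10, eng, Orion, Lee, Quin, 17), (38, 10, eng, Orion, Lee, Quin, 37), (38, 10, eng, Orion, Lee, Rae, 17), (38, 10, eng, Orion, Lee, Rae, 37), (38, 10, eng, Orion, Lee, Uma, 17), (38, 10, eng, Orion, Lee, Uma, 37), (9, 12, p1, Helix, Eve, Hal, 9)}
Apply σ_{aname ≠ Eve}; surviving tuples: {(15, 12, x1, Helix, Ola, Hal, 9), (25, 10, ops, Orion, Zed, Quin, 17), (25, 10, ops, Orion, Zed, Quin, 37), (25, 10, ops, Orion, Zed, Rae, 17), (25, 10, ops, Orion, Zed, Rae, 37), (25, 10, ops, Orion, Zed, Uma, 17), (25, 10, ops, Orion, Zed, Uma, 37), (37, 12, bio, Helix, Cal, Hal, 9), (38, 10, eng, Orion, Lee, Quin, 17), (38, 10, eng, Orion, Lee, Quin, 37), (38, 10, eng, Orion, Lee, Rae, 17), (38, 10, eng, Orion, Lee, Rae, 37), (38, 10, eng, Orion, Lee, Uma, 17), (38, 10, eng, Orion, Lee, Uma, 37)}
Apply σ_{aid ≥ 25}; surviving tuples: {(25, 10, ops, Orion, Zed, Quin, 17), (25, 10, ops, Orion, Zed, Quin, 37), (25, 10, ops, Orion, Zed, Rae, 17), (25, 10, ops, Orion, Zed, Rae, 37), (25, 10, ops, Orion, Zed, Uma, 17), (25, 10, ops, Orion, Zed, Uma, 37), (37, 12, bio, Helix, Cal, Hal, 9), (38, 10, eng, Orion, Lee, Quin, 17), (38, 10, eng, Orion, Lee, Quin, 37), (38, 10, eng, Orion, Lee, Rae, 17), (38, 10, eng, Orion, Lee, Rae, 37), (38, 10, eng, Orion, Lee, Uma, 17), (38, 10, eng, Orion, Lee, Uma, 37)}
π[mid, aid, bid]: project onto (mid, aid, bid) (8 duplicate(s) eliminated) → {(10, 25, 17), (10, 25, 37), (10, 38, 17), (10, 38, 37), (12, 37, 9)}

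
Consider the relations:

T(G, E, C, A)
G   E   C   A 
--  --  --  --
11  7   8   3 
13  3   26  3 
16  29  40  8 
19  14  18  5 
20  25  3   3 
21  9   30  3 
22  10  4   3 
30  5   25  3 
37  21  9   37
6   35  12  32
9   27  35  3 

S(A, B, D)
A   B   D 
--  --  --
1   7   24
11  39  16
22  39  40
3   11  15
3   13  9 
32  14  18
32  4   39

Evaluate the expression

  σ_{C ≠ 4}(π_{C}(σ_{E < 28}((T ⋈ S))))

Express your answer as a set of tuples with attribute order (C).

Natural join on A: {(11, 7, 8, 3, 11, 15), (11, 7, 8, 3, 13, 9), (13, 3, 26, 3, 11, 15), (13, 3, 26, 3, 13, 9), (20, 25, 3, 3, 11, 15), (20, 25, 3, 3, 13, 9), (21, 9, 30, 3, 11, 15), (21, 9, 30, 3, 13, 9), (22, 10, 4, 3, 11, 15), (22, 10, 4, 3, 13, 9), (30, 5, 25, 3, 11, 15), (30, 5, 25, 3, 13, 9), (6, 35, 12, 32, 14, 18), (6, 35, 12, 32, 4, 39), (9, 27, 35, 3, 11, 15), (9, 27, 35, 3, 13, 9)}
Selection E < 28: {(11, 7, 8, 3, 11, 15), (11, 7, 8, 3, 13, 9), (13, 3, 26, 3, 11, 15), (13, 3, 26, 3, 13, 9), (20, 25, 3, 3, 11, 15), (20, 25, 3, 3, 13, 9), (21, 9, 30, 3, 11, 15), (21, 9, 30, 3, 13, 9), (22, 10, 4, 3, 11, 15), (22, 10, 4, 3, 13, 9), (30, 5, 25, 3, 11, 15), (30, 5, 25, 3, 13, 9), (9, 27, 35, 3, 11, 15), (9, 27, 35, 3, 13, 9)}
π_{C} gives {25, 26, 3, 30, 35, 4, 8} (7 duplicate(s) eliminated).
Selection C ≠ 4: {25, 26, 3, 30, 35, 8}

{25, 26, 3, 30, 35, 8}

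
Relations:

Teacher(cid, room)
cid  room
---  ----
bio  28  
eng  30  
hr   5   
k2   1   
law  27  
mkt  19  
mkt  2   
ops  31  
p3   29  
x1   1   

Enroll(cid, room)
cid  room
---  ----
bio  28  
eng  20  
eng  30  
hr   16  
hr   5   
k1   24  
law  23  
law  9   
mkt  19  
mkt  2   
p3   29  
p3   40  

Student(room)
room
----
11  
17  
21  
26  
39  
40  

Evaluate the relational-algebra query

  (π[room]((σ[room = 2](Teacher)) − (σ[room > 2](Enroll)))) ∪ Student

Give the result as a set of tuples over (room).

{11, 17, 2, 21, 26, 39, 40}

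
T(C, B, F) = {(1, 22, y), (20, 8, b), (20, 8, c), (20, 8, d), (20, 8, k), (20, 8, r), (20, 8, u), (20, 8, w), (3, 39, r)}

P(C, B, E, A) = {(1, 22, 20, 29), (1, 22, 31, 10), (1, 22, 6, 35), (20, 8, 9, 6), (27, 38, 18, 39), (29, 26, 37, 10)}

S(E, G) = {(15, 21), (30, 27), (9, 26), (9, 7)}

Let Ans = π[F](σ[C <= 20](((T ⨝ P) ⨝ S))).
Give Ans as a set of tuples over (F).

{b, c, d, k, r, u, w}

Joining T and P on C, B yields {(1, 22, y, 20, 29), (1, 22, y, 31, 10), (1, 22, y, 6, 35), (20, 8, b, 9, 6), (20, 8, c, 9, 6), (20, 8, d, 9, 6), (20, 8, k, 9, 6), (20, 8, r, 9, 6), (20, 8, u, 9, 6), (20, 8, w, 9, 6)}.
Joining (T ⨝ P) and S on E yields {(20, 8, b, 9, 6, 26), (20, 8, b, 9, 6, 7), (20, 8, c, 9, 6, 26), (20, 8, c, 9, 6, 7), (20, 8, d, 9, 6, 26), (20, 8, d, 9, 6, 7), (20, 8, k, 9, 6, 26), (20, 8, k, 9, 6, 7), (20, 8, r, 9, 6, 26), (20, 8, r, 9, 6, 7), (20, 8, u, 9, 6, 26), (20, 8, u, 9, 6, 7), (20, 8, w, 9, 6, 26), (20, 8, w, 9, 6, 7)}.
Filtering on C <= 20 leaves {(20, 8, b, 9, 6, 26), (20, 8, b, 9, 6, 7), (20, 8, c, 9, 6, 26), (20, 8, c, 9, 6, 7), (20, 8, d, 9, 6, 26), (20, 8, d, 9, 6, 7), (20, 8, k, 9, 6, 26), (20, 8, k, 9, 6, 7), (20, 8, r, 9, 6, 26), (20, 8, r, 9, 6, 7), (20, 8, u, 9, 6, 26), (20, 8, u, 9, 6, 7), (20, 8, w, 9, 6, 26), (20, 8, w, 9, 6, 7)}.
π_{F} gives {b, c, d, k, r, u, w} (7 duplicate(s) eliminated).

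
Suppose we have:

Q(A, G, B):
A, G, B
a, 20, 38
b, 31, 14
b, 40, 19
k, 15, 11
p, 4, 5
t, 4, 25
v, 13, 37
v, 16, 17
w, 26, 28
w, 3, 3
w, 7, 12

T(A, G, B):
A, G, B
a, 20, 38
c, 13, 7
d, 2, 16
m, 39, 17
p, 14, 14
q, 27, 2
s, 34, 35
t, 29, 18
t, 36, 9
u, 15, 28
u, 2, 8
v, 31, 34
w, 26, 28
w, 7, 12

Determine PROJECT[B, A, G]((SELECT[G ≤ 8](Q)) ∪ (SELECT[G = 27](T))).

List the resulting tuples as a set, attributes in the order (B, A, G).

Filtering on G ≤ 8 leaves {(p, 4, 5), (t, 4, 25), (w, 3, 3), (w, 7, 12)}.
Filtering on G = 27 leaves {(q, 27, 2)}.
Union: {(p, 4, 5), (t, 4, 25), (w, 3, 3), (w, 7, 12)} with {(q, 27, 2)} → {(p, 4, 5), (q, 27, 2), (t, 4, 25), (w, 3, 3), (w, 7, 12)}
π[B, A, G]: project onto (B, A, G) → {(12, w, 7), (2, q, 27), (25, t, 4), (3, w, 3), (5, p, 4)}

{(12, w, 7), (2, q, 27), (25, t, 4), (3, w, 3), (5, p, 4)}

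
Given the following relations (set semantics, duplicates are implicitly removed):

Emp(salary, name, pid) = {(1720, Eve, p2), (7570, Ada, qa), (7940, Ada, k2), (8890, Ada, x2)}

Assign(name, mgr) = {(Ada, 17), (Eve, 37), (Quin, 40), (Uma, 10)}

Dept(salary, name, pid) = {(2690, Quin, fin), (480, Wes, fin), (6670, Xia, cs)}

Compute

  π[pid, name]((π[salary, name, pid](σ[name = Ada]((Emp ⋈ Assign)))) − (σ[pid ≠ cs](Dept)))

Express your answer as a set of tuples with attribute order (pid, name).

{(k2, Ada), (qa, Ada), (x2, Ada)}

Emp ⋈ Assign (natural join on name): {(1720, Eve, p2, 37), (7570, Ada, qa, 17), (7940, Ada, k2, 17), (8890, Ada, x2, 17)}
Selection name = Ada: {(7570, Ada, qa, 17), (7940, Ada, k2, 17), (8890, Ada, x2, 17)}
Keep only column(s) salary, name, pid: {(7570, Ada, qa), (7940, Ada, k2), (8890, Ada, x2)}
Selection pid ≠ cs: {(2690, Quin, fin), (480, Wes, fin)}
Difference: {(7570, Ada, qa), (7940, Ada, k2), (8890, Ada, x2)} with {(2690, Quin, fin), (480, Wes, fin)} → {(7570, Ada, qa), (7940, Ada, k2), (8890, Ada, x2)}
Keep only column(s) pid, name: {(k2, Ada), (qa, Ada), (x2, Ada)}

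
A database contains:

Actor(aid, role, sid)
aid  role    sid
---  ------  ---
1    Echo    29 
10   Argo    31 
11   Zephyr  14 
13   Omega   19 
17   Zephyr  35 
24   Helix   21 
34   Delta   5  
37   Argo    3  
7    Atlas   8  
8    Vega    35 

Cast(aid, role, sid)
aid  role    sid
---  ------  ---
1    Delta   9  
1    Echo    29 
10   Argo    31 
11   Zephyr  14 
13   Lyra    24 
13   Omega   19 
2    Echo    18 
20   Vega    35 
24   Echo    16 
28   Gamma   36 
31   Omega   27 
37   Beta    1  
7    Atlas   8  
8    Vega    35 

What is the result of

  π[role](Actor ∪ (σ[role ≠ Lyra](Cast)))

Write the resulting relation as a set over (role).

Filtering on role ≠ Lyra leaves {(1, Delta, 9), (1, Echo, 29), (10, Argo, 31), (11, Zephyr, 14), (13, Omega, 19), (2, Echo, 18), (20, Vega, 35), (24, Echo, 16), (28, Gamma, 36), (31, Omega, 27), (37, Beta, 1), (7, Atlas, 8), (8, Vega, 35)}.
Set union of the two operands is {(1, Delta, 9), (1, Echo, 29), (10, Argo, 31), (11, Zephyr, 14), (13, Omega, 19), (17, Zephyr, 35), (2, Echo, 18), (20, Vega, 35), (24, Echo, 16), (24, Helix, 21), (28, Gamma, 36), (31, Omega, 27), (34, Delta, 5), (37, Argo, 3), (37, Beta, 1), (7, Atlas, 8), (8, Vega, 35)}.
π_{role} gives {Argo, Atlas, Beta, Delta, Echo, Gamma, Helix, Omega, Vega, Zephyr} (7 duplicate(s) eliminated).

{Argo, Atlas, Beta, Delta, Echo, Gamma, Helix, Omega, Vega, Zephyr}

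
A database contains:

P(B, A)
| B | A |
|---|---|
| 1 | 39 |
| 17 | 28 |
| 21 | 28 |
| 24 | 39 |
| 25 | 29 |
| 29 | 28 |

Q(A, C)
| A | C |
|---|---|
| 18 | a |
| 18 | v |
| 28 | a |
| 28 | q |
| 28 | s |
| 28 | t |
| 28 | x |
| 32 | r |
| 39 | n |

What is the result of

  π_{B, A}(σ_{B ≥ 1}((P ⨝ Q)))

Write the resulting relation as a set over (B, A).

Natural join on A: {(1, 39, n), (17, 28, a), (17, 28, q), (17, 28, s), (17, 28, t), (17, 28, x), (21, 28, a), (21, 28, q), (21, 28, s), (21, 28, t), (21, 28, x), (24, 39, n), (29, 28, a), (29, 28, q), (29, 28, s), (29, 28, t), (29, 28, x)}
Selection B ≥ 1: {(1, 39, n), (17, 28, a), (17, 28, q), (17, 28, s), (17, 28, t), (17, 28, x), (21, 28, a), (21, 28, q), (21, 28, s), (21, 28, t), (21, 28, x), (24, 39, n), (29, 28, a), (29, 28, q), (29, 28, s), (29, 28, t), (29, 28, x)}
π_{B, A} gives {(1, 39), (17, 28), (21, 28), (24, 39), (29, 28)} (12 duplicate(s) eliminated).

{(1, 39), (17, 28), (21, 28), (24, 39), (29, 28)}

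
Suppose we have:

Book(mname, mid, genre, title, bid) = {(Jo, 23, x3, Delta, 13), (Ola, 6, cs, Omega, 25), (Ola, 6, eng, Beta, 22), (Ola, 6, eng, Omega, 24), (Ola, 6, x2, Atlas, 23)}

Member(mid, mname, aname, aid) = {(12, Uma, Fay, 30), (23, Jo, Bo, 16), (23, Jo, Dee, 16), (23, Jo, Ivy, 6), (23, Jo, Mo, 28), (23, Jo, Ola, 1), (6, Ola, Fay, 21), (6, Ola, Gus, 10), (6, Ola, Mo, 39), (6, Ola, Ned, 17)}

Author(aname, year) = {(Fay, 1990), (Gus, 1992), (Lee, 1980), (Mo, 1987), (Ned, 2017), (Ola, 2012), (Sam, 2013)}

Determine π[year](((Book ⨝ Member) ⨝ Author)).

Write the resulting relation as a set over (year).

Joining Book and Member on mname, mid yields {(Jo, 23, x3, Delta, 13, Bo, 16), (Jo, 23, x3, Delta, 13, Dee, 16), (Jo, 23, x3, Delta, 13, Ivy, 6), (Jo, 23, x3, Delta, 13, Mo, 28), (Jo, 23, x3, Delta, 13, Ola, 1), (Ola, 6, cs, Omega, 25, Fay, 21), (Ola, 6, cs, Omega, 25, Gus, 10), (Ola, 6, cs, Omega, 25, Mo, 39), (Ola, 6, cs, Omega, 25, Ned, 17), (Ola, 6, eng, Beta, 22, Fay, 21), (Ola, 6, eng, Beta, 22, Gus, 10), (Ola, 6, eng, Beta, 22, Mo, 39), (Ola, 6, eng, Beta, 22, Ned, 17), (Ola, 6, eng, Omega, 24, Fay, 21), (Ola, 6, eng, Omega, 24, Gus, 10), (Ola, 6, eng, Omega, 24, Mo, 39), (Ola, 6, eng, Omega, 24, Ned, 17), (Ola, 6, x2, Atlas, 23, Fay, 21), (Ola, 6, x2, Atlas, 23, Gus, 10), (Ola, 6, x2, Atlas, 23, Mo, 39), (Ola, 6, x2, Atlas, 23, Ned, 17)}.
Joining (Book ⨝ Member) and Author on aname yields {(Jo, 23, x3, Delta, 13, Mo, 28, 1987), (Jo, 23, x3, Delta, 13, Ola, 1, 2012), (Ola, 6, cs, Omega, 25, Fay, 21, 1990), (Ola, 6, cs, Omega, 25, Gus, 10, 1992), (Ola, 6, cs, Omega, 25, Mo, 39, 1987), (Ola, 6, cs, Omega, 25, Ned, 17, 2017), (Ola, 6, eng, Beta, 22, Fay, 21, 1990), (Ola, 6, eng, Beta, 22, Gus, 10, 1992), (Ola, 6, eng, Beta, 22, Mo, 39, 1987), (Ola, 6, eng, Beta, 22, Ned, 17, 2017), (Ola, 6, eng, Omega, 24, Fay, 21, 1990), (Ola, 6, eng, Omega, 24, Gus, 10, 1992), (Ola, 6, eng, Omega, 24, Mo, 39, 1987), (Ola, 6, eng, Omega, 24, Ned, 17, 2017), (Ola, 6, x2, Atlas, 23, Fay, 21, 1990), (Ola, 6, x2, Atlas, 23, Gus, 10, 1992), (Ola, 6, x2, Atlas, 23, Mo, 39, 1987), (Ola, 6, x2, Atlas, 23, Ned, 17, 2017)}.
Keep only column(s) year (13 duplicate(s) eliminated): {1987, 1990, 1992, 2012, 2017}

{1987, 1990, 1992, 2012, 2017}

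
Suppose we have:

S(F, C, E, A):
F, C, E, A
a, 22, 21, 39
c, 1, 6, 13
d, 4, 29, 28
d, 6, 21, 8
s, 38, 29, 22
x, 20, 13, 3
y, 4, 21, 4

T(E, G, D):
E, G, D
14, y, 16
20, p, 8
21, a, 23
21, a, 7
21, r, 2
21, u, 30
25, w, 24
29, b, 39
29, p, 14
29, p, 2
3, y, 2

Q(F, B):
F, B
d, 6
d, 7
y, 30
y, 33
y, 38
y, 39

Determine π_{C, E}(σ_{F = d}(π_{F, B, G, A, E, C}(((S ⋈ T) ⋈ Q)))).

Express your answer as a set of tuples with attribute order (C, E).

Joining S and T on E yields {(a, 22, 21, 39, a, 23), (a, 22, 21, 39, a, 7), (a, 22, 21, 39, r, 2), (a, 22, 21, 39, u, 30), (d, 4, 29, 28, b, 39), (d, 4, 29, 28, p, 14), (d, 4, 29, 28, p, 2), (d, 6, 21, 8, a, 23), (d, 6, 21, 8, a, 7), (d, 6, 21, 8, r, 2), (d, 6, 21, 8, u, 30), (s, 38, 29, 22, b, 39), (s, 38, 29, 22, p, 14), (s, 38, 29, 22, p, 2), (y, 4, 21, 4, a, 23), (y, 4, 21, 4, a, 7), (y, 4, 21, 4, r, 2), (y, 4, 21, 4, u, 30)}.
Joining (S ⋈ T) and Q on F yields {(d, 4, 29, 28, b, 39, 6), (d, 4, 29, 28, b, 39, 7), (d, 4, 29, 28, p, 14, 6), (d, 4, 29, 28, p, 14, 7), (d, 4, 29, 28, p, 2, 6), (d, 4, 29, 28, p, 2, 7), (d, 6, 21, 8, a, 23, 6), (d, 6, 21, 8, a, 23, 7), (d, 6, 21, 8, a, 7, 6), (d, 6, 21, 8, a, 7, 7), (d, 6, 21, 8, r, 2, 6), (d, 6, 21, 8, r, 2, 7), (d, 6, 21, 8, u, 30, 6), (d, 6, 21, 8, u, 30, 7), (y, 4, 21, 4, a, 23, 30), (y, 4, 21, 4, a, 23, 33), (y, 4, 21, 4, a, 23, 38), (y, 4, 21, 4, a, 23, 39), (y, 4, 21, 4, a, 7, 30), (y, 4, 21, 4, a, 7, 33), (y, 4, 21, 4, a, 7, 38), (y, 4, 21, 4, a, 7, 39), (y, 4, 21, 4, r, 2, 30), (y, 4, 21, 4, r, 2, 33), (y, 4, 21, 4, r, 2, 38), (y, 4, 21, 4, r, 2, 39), (y, 4, 21, 4, u, 30, 30), (y, 4, 21, 4, u, 30, 33), (y, 4, 21, 4, u, 30, 38), (y, 4, 21, 4, u, 30, 39)}.
π_{F, B, G, A, E, C} gives {(d, 6, a, 8, 21, 6), (d, 6, b, 28, 29, 4), (d, 6, p, 28, 29, 4), (d, 6, r, 8, 21, 6), (d, 6, u, 8, 21, 6), (d, 7, a, 8, 21, 6), (d, 7, b, 28, 29, 4), (d, 7, p, 28, 29, 4), (d, 7, r, 8, 21, 6), (d, 7, u, 8, 21, 6), (y, 30, a, 4, 21, 4), (y, 30, r, 4, 21, 4), (y, 30, u, 4, 21, 4), (y, 33, a, 4, 21, 4), (y, 33, r, 4, 21, 4), (y, 33, u, 4, 21, 4), (y, 38, a, 4, 21, 4), (y, 38, r, 4, 21, 4), (y, 38, u, 4, 21, 4), (y, 39, a, 4, 21, 4), (y, 39, r, 4, 21, 4), (y, 39, u, 4, 21, 4)} (8 duplicate(s) eliminated).
Selection F = d: {(d, 6, a, 8, 21, 6), (d, 6, b, 28, 29, 4), (d, 6, p, 28, 29, 4), (d, 6, r, 8, 21, 6), (d, 6, u, 8, 21, 6), (d, 7, a, 8, 21, 6), (d, 7, b, 28, 29, 4), (d, 7, p, 28, 29, 4), (d, 7, r, 8, 21, 6), (d, 7, u, 8, 21, 6)}
π_{C, E} gives {(4, 29), (6, 21)} (8 duplicate(s) eliminated).

{(4, 29), (6, 21)}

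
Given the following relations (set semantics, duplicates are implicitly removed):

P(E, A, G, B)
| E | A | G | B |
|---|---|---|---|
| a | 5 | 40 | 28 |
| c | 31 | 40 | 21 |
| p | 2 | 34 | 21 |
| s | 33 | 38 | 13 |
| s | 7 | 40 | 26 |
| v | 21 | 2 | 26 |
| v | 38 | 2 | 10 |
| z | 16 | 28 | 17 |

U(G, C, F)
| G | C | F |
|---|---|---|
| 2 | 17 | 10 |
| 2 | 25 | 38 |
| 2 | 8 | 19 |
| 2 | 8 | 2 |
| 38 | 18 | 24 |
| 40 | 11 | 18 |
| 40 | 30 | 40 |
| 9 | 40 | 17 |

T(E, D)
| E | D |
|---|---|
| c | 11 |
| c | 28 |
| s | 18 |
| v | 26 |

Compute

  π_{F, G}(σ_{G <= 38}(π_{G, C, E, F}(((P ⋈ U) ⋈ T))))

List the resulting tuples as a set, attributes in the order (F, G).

{(10, 2), (19, 2), (2, 2), (24, 38), (38, 2)}

Natural join on G: {(a, 5, 40, 28, 11, 18), (a, 5, 40, 28, 30, 40), (c, 31, 40, 21, 11, 18), (c, 31, 40, 21, 30, 40), (s, 33, 38, 13, 18, 24), (s, 7, 40, 26, 11, 18), (s, 7, 40, 26, 30, 40), (v, 21, 2, 26, 17, 10), (v, 21, 2, 26, 25, 38), (v, 21, 2, 26, 8, 19), (v, 21, 2, 26, 8, 2), (v, 38, 2, 10, 17, 10), (v, 38, 2, 10, 25, 38), (v, 38, 2, 10, 8, 19), (v, 38, 2, 10, 8, 2)}
Natural join on E: {(c, 31, 40, 21, 11, 18, 11), (c, 31, 40, 21, 11, 18, 28), (c, 31, 40, 21, 30, 40, 11), (c, 31, 40, 21, 30, 40, 28), (s, 33, 38, 13, 18, 24, 18), (s, 7, 40, 26, 11, 18, 18), (s, 7, 40, 26, 30, 40, 18), (v, 21, 2, 26, 17, 10, 26), (v, 21, 2, 26, 25, 38, 26), (v, 21, 2, 26, 8, 19, 26), (v, 21, 2, 26, 8, 2, 26), (v, 38, 2, 10, 17, 10, 26), (v, 38, 2, 10, 25, 38, 26), (v, 38, 2, 10, 8, 19, 26), (v, 38, 2, 10, 8, 2, 26)}
π[G, C, E, F]: project onto (G, C, E, F) (6 duplicate(s) eliminated) → {(2, 17, v, 10), (2, 25, v, 38), (2, 8, v, 19), (2, 8, v, 2), (38, 18, s, 24), (40, 11, c, 18), (40, 11, s, 18), (40, 30, c, 40), (40, 30, s, 40)}
Selection G <= 38: {(2, 17, v, 10), (2, 25, v, 38), (2, 8, v, 19), (2, 8, v, 2), (38, 18, s, 24)}
π[F, G]: project onto (F, G) → {(10, 2), (19, 2), (2, 2), (24, 38), (38, 2)}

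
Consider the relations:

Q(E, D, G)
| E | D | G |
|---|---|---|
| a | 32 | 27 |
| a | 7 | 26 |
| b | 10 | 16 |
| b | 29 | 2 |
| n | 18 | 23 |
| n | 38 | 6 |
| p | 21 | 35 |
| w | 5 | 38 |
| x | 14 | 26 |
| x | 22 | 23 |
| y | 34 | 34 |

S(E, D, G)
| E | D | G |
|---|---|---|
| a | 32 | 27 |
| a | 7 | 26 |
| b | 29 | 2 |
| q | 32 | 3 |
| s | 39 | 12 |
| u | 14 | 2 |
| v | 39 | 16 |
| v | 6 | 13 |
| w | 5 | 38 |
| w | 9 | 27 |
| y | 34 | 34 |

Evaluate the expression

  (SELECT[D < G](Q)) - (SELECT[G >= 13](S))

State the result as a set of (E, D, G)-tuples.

{(b, 10, 16), (n, 18, 23), (p, 21, 35), (x, 14, 26), (x, 22, 23)}

σ[D < G]: keep tuples satisfying D < G → {(a, 7, 26), (b, 10, 16), (n, 18, 23), (p, 21, 35), (w, 5, 38), (x, 14, 26), (x, 22, 23)}
σ[G >= 13]: keep tuples satisfying G >= 13 → {(a, 32, 27), (a, 7, 26), (v, 39, 16), (v, 6, 13), (w, 5, 38), (w, 9, 27), (y, 34, 34)}
Difference: {(a, 7, 26), (b, 10, 16), (n, 18, 23), (p, 21, 35), (w, 5, 38), (x, 14, 26), (x, 22, 23)} with {(a, 32, 27), (a, 7, 26), (v, 39, 16), (v, 6, 13), (w, 5, 38), (w, 9, 27), (y, 34, 34)} → {(b, 10, 16), (n, 18, 23), (p, 21, 35), (x, 14, 26), (x, 22, 23)}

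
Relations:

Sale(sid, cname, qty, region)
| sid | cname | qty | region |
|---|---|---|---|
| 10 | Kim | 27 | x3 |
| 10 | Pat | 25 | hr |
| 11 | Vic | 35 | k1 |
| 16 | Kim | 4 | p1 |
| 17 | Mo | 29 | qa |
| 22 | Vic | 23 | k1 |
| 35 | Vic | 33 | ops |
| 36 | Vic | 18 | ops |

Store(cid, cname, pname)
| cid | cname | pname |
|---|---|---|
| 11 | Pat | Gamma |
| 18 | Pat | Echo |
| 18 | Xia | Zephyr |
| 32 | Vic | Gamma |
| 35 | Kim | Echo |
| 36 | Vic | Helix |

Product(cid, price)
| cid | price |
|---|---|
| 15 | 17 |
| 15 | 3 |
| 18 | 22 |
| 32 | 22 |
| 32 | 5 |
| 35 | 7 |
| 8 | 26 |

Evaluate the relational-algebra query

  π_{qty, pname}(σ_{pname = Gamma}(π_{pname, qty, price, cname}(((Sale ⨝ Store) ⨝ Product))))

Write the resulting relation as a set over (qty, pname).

Sale ⋈ Store (natural join on cname): {(10, Kim, 27, x3, 35, Echo), (10, Pat, 25, hr, 11, Gamma), (10, Pat, 25, hr, 18, Echo), (11, Vic, 35, k1, 32, Gamma), (11, Vic, 35, k1, 36, Helix), (16, Kim, 4, p1, 35, Echo), (22, Vic, 23, k1, 32, Gamma), (22, Vic, 23, k1, 36, Helix), (35, Vic, 33, ops, 32, Gamma), (35, Vic, 33, ops, 36, Helix), (36, Vic, 18, ops, 32, Gamma), (36, Vic, 18, ops, 36, Helix)}
(Sale ⨝ Store) ⋈ Product (natural join on cid): {(10, Kim, 27, x3, 35, Echo, 7), (10, Pat, 25, hr, 18, Echo, 22), (11, Vic, 35, k1, 32, Gamma, 22), (11, Vic, 35, k1, 32, Gamma, 5), (16, Kim, 4, p1, 35, Echo, 7), (22, Vic, 23, k1, 32, Gamma, 22), (22, Vic, 23, k1, 32, Gamma, 5), (35, Vic, 33, ops, 32, Gamma, 22), (35, Vic, 33, ops, 32, Gamma, 5), (36, Vic, 18, ops, 32, Gamma, 22), (36, Vic, 18, ops, 32, Gamma, 5)}
π[pname, qty, price, cname]: project onto (pname, qty, price, cname) → {(Echo, 25, 22, Pat), (Echo, 27, 7, Kim), (Echo, 4, 7, Kim), (Gamma, 18, 22, Vic), (Gamma, 18, 5, Vic), (Gamma, 23, 22, Vic), (Gamma, 23, 5, Vic), (Gamma, 33, 22, Vic), (Gamma, 33, 5, Vic), (Gamma, 35, 22, Vic), (Gamma, 35, 5, Vic)}
σ[pname = Gamma]: keep tuples satisfying pname = Gamma → {(Gamma, 18, 22, Vic), (Gamma, 18, 5, Vic), (Gamma, 23, 22, Vic), (Gamma, 23, 5, Vic), (Gamma, 33, 22, Vic), (Gamma, 33, 5, Vic), (Gamma, 35, 22, Vic), (Gamma, 35, 5, Vic)}
π[qty, pname]: project onto (qty, pname) (4 duplicate(s) eliminated) → {(18, Gamma), (23, Gamma), (33, Gamma), (35, Gamma)}

{(18, Gamma), (23, Gamma), (33, Gamma), (35, Gamma)}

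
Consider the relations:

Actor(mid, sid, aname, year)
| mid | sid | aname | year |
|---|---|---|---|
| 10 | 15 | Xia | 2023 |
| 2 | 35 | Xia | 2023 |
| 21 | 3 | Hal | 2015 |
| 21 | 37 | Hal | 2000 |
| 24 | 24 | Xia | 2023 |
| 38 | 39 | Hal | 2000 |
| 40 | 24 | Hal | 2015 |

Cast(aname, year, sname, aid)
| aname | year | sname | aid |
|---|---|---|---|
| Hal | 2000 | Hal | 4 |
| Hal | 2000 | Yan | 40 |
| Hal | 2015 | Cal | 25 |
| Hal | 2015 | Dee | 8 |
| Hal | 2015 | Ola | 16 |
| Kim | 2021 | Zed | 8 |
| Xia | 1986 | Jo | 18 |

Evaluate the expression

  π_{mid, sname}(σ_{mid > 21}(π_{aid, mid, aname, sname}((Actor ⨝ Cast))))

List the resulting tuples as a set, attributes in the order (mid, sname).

{(38, Hal), (38, Yan), (40, Cal), (40, Dee), (40, Ola)}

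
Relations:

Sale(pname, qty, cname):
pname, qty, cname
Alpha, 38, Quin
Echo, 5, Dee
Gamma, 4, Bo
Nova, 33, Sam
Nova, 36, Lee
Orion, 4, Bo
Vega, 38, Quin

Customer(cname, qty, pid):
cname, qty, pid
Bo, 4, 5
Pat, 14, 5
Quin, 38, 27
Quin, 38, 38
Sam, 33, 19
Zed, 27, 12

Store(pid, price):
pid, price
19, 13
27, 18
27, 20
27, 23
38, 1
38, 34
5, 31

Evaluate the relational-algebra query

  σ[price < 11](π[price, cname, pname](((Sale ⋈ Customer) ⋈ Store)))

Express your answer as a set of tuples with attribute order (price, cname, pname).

Sale ⋈ Customer (natural join on qty, cname): {(Alpha, 38, Quin, 27), (Alpha, 38, Quin, 38), (Gamma, 4, Bo, 5), (Nova, 33, Sam, 19), (Orion, 4, Bo, 5), (Vega, 38, Quin, 27), (Vega, 38, Quin, 38)}
(Sale ⋈ Customer) ⋈ Store (natural join on pid): {(Alpha, 38, Quin, 27, 18), (Alpha, 38, Quin, 27, 20), (Alpha, 38, Quin, 27, 23), (Alpha, 38, Quin, 38, 1), (Alpha, 38, Quin, 38, 34), (Gamma, 4, Bo, 5, 31), (Nova, 33, Sam, 19, 13), (Orion, 4, Bo, 5, 31), (Vega, 38, Quin, 27, 18), (Vega, 38, Quin, 27, 20), (Vega, 38, Quin, 27, 23), (Vega, 38, Quin, 38, 1), (Vega, 38, Quin, 38, 34)}
Keep only column(s) price, cname, pname: {(1, Quin, Alpha), (1, Quin, Vega), (13, Sam, Nova), (18, Quin, Alpha), (18, Quin, Vega), (20, Quin, Alpha), (20, Quin, Vega), (23, Quin, Alpha), (23, Quin, Vega), (31, Bo, Gamma), (31, Bo, Orion), (34, Quin, Alpha), (34, Quin, Vega)}
Filtering on price < 11 leaves {(1, Quin, Alpha), (1, Quin, Vega)}.

{(1, Quin, Alpha), (1, Quin, Vega)}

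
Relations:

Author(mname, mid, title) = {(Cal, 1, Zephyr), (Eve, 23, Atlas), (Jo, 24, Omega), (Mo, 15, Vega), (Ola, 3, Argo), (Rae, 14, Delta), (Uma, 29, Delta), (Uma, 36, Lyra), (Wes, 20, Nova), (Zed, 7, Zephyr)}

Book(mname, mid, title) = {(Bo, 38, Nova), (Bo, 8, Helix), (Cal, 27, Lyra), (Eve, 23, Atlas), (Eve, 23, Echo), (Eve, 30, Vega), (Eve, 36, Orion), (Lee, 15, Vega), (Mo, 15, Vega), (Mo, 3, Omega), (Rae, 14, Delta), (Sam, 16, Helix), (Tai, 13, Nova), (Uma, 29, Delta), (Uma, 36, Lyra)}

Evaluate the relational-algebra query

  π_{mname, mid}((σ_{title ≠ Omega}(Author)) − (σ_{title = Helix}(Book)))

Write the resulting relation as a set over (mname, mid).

Filtering on title ≠ Omega leaves {(Cal, 1, Zephyr), (Eve, 23, Atlas), (Mo, 15, Vega), (Ola, 3, Argo), (Rae, 14, Delta), (Uma, 29, Delta), (Uma, 36, Lyra), (Wes, 20, Nova), (Zed, 7, Zephyr)}.
Filtering on title = Helix leaves {(Bo, 8, Helix), (Sam, 16, Helix)}.
Difference: {(Cal, 1, Zephyr), (Eve, 23, Atlas), (Mo, 15, Vega), (Ola, 3, Argo), (Rae, 14, Delta), (Uma, 29, Delta), (Uma, 36, Lyra), (Wes, 20, Nova), (Zed, 7, Zephyr)} with {(Bo, 8, Helix), (Sam, 16, Helix)} → {(Cal, 1, Zephyr), (Eve, 23, Atlas), (Mo, 15, Vega), (Ola, 3, Argo), (Rae, 14, Delta), (Uma, 29, Delta), (Uma, 36, Lyra), (Wes, 20, Nova), (Zed, 7, Zephyr)}
Keep only column(s) mname, mid: {(Cal, 1), (Eve, 23), (Mo, 15), (Ola, 3), (Rae, 14), (Uma, 29), (Uma, 36), (Wes, 20), (Zed, 7)}

{(Cal, 1), (Eve, 23), (Mo, 15), (Ola, 3), (Rae, 14), (Uma, 29), (Uma, 36), (Wes, 20), (Zed, 7)}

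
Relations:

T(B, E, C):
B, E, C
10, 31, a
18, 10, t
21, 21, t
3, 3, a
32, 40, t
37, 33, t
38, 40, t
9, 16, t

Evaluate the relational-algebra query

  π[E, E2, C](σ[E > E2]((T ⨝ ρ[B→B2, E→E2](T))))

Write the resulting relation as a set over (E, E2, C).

{(16, 10, t), (21, 10, t), (21, 16, t), (31, 3, a), (33, 10, t), (33, 16, t), (33, 21, t), (40, 10, t), (40, 16, t), (40, 21, t), (40, 33, t)}

ρ[B→B2, E→E2]: schema becomes (B2, E2, C); tuples unchanged.
T ⋈ ρ[B→B2, E→E2](T) (natural join on C): {(10, 31, a, 10, 31), (10, 31, a, 3, 3), (18, 10, t, 18, 10), (18, 10, t, 21, 21), (18, 10, t, 32, 40), (18, 10, t, 37, 33), (18, 10, t, 38, 40), (18, 10, t, 9, 16), (21, 21, t, 18, 10), (21, 21, t, 21, 21), (21, 21, t, 32, 40), (21, 21, t, 37, 33), (21, 21, t, 38, 40), (21, 21, t, 9, 16), (3, 3, a, 10, 31), (3, 3, a, 3, 3), (32, 40, t, 18, 10), (32, 40, t, 21, 21), (32, 40, t, 32, 40), (32, 40, t, 37, 33), (32, 40, t, 38, 40), (32, 40, t, 9, 16), (37, 33, t, 18, 10), (37, 33, t, 21, 21), (37, 33, t, 32, 40), (37, 33, t, 37, 33), (37, 33, t, 38, 40), (37, 33, t, 9, 16), (38, 40, t, 18, 10), (38, 40, t, 21, 21), (38, 40, t, 32, 40), (38, 40, t, 37, 33), (38, 40, t, 38, 40), (38, 40, t, 9, 16), (9, 16, t, 18, 10), (9, 16, t, 21, 21), (9, 16, t, 32, 40), (9, 16, t, 37, 33), (9, 16, t, 38, 40), (9, 16, t, 9, 16)}
σ[E > E2]: keep tuples satisfying E > E2 → {(10, 31, a, 3, 3), (21, 21, t, 18, 10), (21, 21, t, 9, 16), (32, 40, t, 18, 10), (32, 40, t, 21, 21), (32, 40, t, 37, 33), (32, 40, t, 9, 16), (37, 33, t, 18, 10), (37, 33, t, 21, 21), (37, 33, t, 9, 16), (38, 40, t, 18, 10), (38, 40, t, 21, 21), (38, 40, t, 37, 33), (38, 40, t, 9, 16), (9, 16, t, 18, 10)}
π[E, E2, C]: project onto (E, E2, C) (4 duplicate(s) eliminated) → {(16, 10, t), (21, 10, t), (21, 16, t), (31, 3, a), (33, 10, t), (33, 16, t), (33, 21, t), (40, 10, t), (40, 16, t), (40, 21, t), (40, 33, t)}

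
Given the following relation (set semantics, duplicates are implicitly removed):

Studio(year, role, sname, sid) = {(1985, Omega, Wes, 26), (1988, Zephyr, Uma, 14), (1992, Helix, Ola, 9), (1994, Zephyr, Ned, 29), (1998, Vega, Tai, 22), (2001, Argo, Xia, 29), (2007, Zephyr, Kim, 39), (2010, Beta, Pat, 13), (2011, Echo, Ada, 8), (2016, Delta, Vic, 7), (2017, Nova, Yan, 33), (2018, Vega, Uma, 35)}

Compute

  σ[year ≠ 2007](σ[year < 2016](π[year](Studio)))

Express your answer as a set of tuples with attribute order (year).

{1985, 1988, 1992, 1994, 1998, 2001, 2010, 2011}

Projecting to year: {1985, 1988, 1992, 1994, 1998, 2001, 2007, 2010, 2011, 2016, 2017, 2018}
Selection year < 2016: {1985, 1988, 1992, 1994, 1998, 2001, 2007, 2010, 2011}
Selection year ≠ 2007: {1985, 1988, 1992, 1994, 1998, 2001, 2010, 2011}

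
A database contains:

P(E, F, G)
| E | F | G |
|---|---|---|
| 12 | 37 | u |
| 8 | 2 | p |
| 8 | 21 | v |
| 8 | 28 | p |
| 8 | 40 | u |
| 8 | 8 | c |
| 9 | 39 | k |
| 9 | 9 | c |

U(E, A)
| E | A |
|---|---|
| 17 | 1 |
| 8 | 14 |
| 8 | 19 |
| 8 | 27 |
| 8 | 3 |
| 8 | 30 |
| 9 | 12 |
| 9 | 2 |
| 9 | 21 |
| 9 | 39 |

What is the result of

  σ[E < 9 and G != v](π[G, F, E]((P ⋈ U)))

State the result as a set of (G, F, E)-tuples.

{(c, 8, 8), (p, 2, 8), (p, 28, 8), (u, 40, 8)}

Natural join on E: {(8, 2, p, 14), (8, 2, p, 19), (8, 2, p, 27), (8, 2, p, 3), (8, 2, p, 30), (8, 21, v, 14), (8, 21, v, 19), (8, 21, v, 27), (8, 21, v, 3), (8, 21, v, 30), (8, 28, p, 14), (8, 28, p, 19), (8, 28, p, 27), (8, 28, p, 3), (8, 28, p, 30), (8, 40, u, 14), (8, 40, u, 19), (8, 40, u, 27), (8, 40, u, 3), (8, 40, u, 30), (8, 8, c, 14), (8, 8, c, 19), (8, 8, c, 27), (8, 8, c, 3), (8, 8, c, 30), (9, 39, k, 12), (9, 39, k, 2), (9, 39, k, 21), (9, 39, k, 39), (9, 9, c, 12), (9, 9, c, 2), (9, 9, c, 21), (9, 9, c, 39)}
π_{G, F, E} gives {(c, 8, 8), (c, 9, 9), (k, 39, 9), (p, 2, 8), (p, 28, 8), (u, 40, 8), (v, 21, 8)} (26 duplicate(s) eliminated).
σ[E < 9 and G != v]: keep tuples satisfying E < 9 and G != v → {(c, 8, 8), (p, 2, 8), (p, 28, 8), (u, 40, 8)}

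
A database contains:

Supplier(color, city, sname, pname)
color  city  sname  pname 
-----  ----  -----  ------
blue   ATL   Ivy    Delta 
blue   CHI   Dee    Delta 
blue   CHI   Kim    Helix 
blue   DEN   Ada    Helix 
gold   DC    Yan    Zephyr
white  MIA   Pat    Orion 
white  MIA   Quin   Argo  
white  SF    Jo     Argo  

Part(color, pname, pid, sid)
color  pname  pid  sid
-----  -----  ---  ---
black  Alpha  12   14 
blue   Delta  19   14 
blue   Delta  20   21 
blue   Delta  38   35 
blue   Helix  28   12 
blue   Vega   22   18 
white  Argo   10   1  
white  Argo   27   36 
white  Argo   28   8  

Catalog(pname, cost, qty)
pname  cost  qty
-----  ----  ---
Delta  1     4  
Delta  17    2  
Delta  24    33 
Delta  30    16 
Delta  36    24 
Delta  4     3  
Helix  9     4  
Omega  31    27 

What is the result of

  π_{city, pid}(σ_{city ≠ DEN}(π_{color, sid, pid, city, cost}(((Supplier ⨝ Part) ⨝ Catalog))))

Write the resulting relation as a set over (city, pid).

{(ATL, 19), (ATL, 20), (ATL, 38), (CHI, 19), (CHI, 20), (CHI, 28), (CHI, 38)}

Joining Supplier and Part on color, pname yields {(blue, ATL, Ivy, Delta, 19, 14), (blue, ATL, Ivy, Delta, 20, 21), (blue, ATL, Ivy, Delta, 38, 35), (blue, CHI, Dee, Delta, 19, 14), (blue, CHI, Dee, Delta, 20, 21), (blue, CHI, Dee, Delta, 38, 35), (blue, CHI, Kim, Helix, 28, 12), (blue, DEN, Ada, Helix, 28, 12), (white, MIA, Quin, Argo, 10, 1), (white, MIA, Quin, Argo, 27, 36), (white, MIA, Quin, Argo, 28, 8), (white, SF, Jo, Argo, 10, 1), (white, SF, Jo, Argo, 27, 36), (white, SF, Jo, Argo, 28, 8)}.
Joining (Supplier ⨝ Part) and Catalog on pname yields {(blue, ATL, Ivy, Delta, 19, 14, 1, 4), (blue, ATL, Ivy, Delta, 19, 14, 17, 2), (blue, ATL, Ivy, Delta, 19, 14, 24, 33), (blue, ATL, Ivy, Delta, 19, 14, 30, 16), (blue, ATL, Ivy, Delta, 19, 14, 36, 24), (blue, ATL, Ivy, Delta, 19, 14, 4, 3), (blue, ATL, Ivy, Delta, 20, 21, 1, 4), (blue, ATL, Ivy, Delta, 20, 21, 17, 2), (blue, ATL, Ivy, Delta, 20, 21, 24, 33), (blue, ATL, Ivy, Delta, 20, 21, 30, 16), (blue, ATL, Ivy, Delta, 20, 21, 36, 24), (blue, ATL, Ivy, Delta, 20, 21, 4, 3), (blue, ATL, Ivy, Delta, 38, 35, 1, 4), (blue, ATL, Ivy, Delta, 38, 35, 17, 2), (blue, ATL, Ivy, Delta, 38, 35, 24, 33), (blue, ATL, Ivy, Delta, 38, 35, 30, 16), (blue, ATL, Ivy, Delta, 38, 35, 36, 24), (blue, ATL, Ivy, Delta, 38, 35, 4, 3), (blue, CHI, Dee, Delta, 19, 14, 1, 4), (blue, CHI, Dee, Delta, 19, 14, 17, 2), (blue, CHI, Dee, Delta, 19, 14, 24, 33), (blue, CHI, Dee, Delta, 19, 14, 30, 16), (blue, CHI, Dee, Delta, 19, 14, 36, 24), (blue, CHI, Dee, Delta, 19, 14, 4, 3), (blue, CHI, Dee, Delta, 20, 21, 1, 4), (blue, CHI, Dee, Delta, 20, 21, 17, 2), (blue, CHI, Dee, Delta, 20, 21, 24, 33), (blue, CHI, Dee, Delta, 20, 21, 30, 16), (blue, CHI, Dee, Delta, 20, 21, 36, 24), (blue, CHI, Dee, Delta, 20, 21, 4, 3), (blue, CHI, Dee, Delta, 38, 35, 1, 4), (blue, CHI, Dee, Delta, 38, 35, 17, 2), (blue, CHI, Dee, Delta, 38, 35, 24, 33), (blue, CHI, Dee, Delta, 38, 35, 30, 16), (blue, CHI, Dee, Delta, 38, 35, 36, 24), (blue, CHI, Dee, Delta, 38, 35, 4, 3), (blue, CHI, Kim, Helix, 28, 12, 9, 4), (blue, DEN, Ada, Helix, 28, 12, 9, 4)}.
Projecting to color, sid, pid, city, cost: {(blue, 12, 28, CHI, 9), (blue, 12, 28, DEN, 9), (blue, 14, 19, ATL, 1), (blue, 14, 19, ATL, 17), (blue, 14, 19, ATL, 24), (blue, 14, 19, ATL, 30), (blue, 14, 19, ATL, 36), (blue, 14, 19, ATL, 4), (blue, 14, 19, CHI, 1), (blue, 14, 19, CHI, 17), (blue, 14, 19, CHI, 24), (blue, 14, 19, CHI, 30), (blue, 14, 19, CHI, 36), (blue, 14, 19, CHI, 4), (blue, 21, 20, ATL, 1), (blue, 21, 20, ATL, 17), (blue, 21, 20, ATL, 24), (blue, 21, 20, ATL, 30), (blue, 21, 20, ATL, 36), (blue, 21, 20, ATL, 4), (blue, 21, 20, CHI, 1), (blue, 21, 20, CHI, 17), (blue, 21, 20, CHI, 24), (blue, 21, 20, CHI, 30), (blue, 21, 20, CHI, 36), (blue, 21, 20, CHI, 4), (blue, 35, 38, ATL, 1), (blue, 35, 38, ATL, 17), (blue, 35, 38, ATL, 24), (blue, 35, 38, ATL, 30), (blue, 35, 38, ATL, 36), (blue, 35, 38, ATL, 4), (blue, 35, 38, CHI, 1), (blue, 35, 38, CHI, 17), (blue, 35, 38, CHI, 24), (blue, 35, 38, CHI, 30), (blue, 35, 38, CHI, 36), (blue, 35, 38, CHI, 4)}
σ[city ≠ DEN]: keep tuples satisfying city ≠ DEN → {(blue, 12, 28, CHI, 9), (blue, 14, 19, ATL, 1), (blue, 14, 19, ATL, 17), (blue, 14, 19, ATL, 24), (blue, 14, 19, ATL, 30), (blue, 14, 19, ATL, 36), (blue, 14, 19, ATL, 4), (blue, 14, 19, CHI, 1), (blue, 14, 19, CHI, 17), (blue, 14, 19, CHI, 24), (blue, 14, 19, CHI, 30), (blue, 14, 19, CHI, 36), (blue, 14, 19, CHI, 4), (blue, 21, 20, ATL, 1), (blue, 21, 20, ATL, 17), (blue, 21, 20, ATL, 24), (blue, 21, 20, ATL, 30), (blue, 21, 20, ATL, 36), (blue, 21, 20, ATL, 4), (blue, 21, 20, CHI, 1), (blue, 21, 20, CHI, 17), (blue, 21, 20, CHI, 24), (blue, 21, 20, CHI, 30), (blue, 21, 20, CHI, 36), (blue, 21, 20, CHI, 4), (blue, 35, 38, ATL, 1), (blue, 35, 38, ATL, 17), (blue, 35, 38, ATL, 24), (blue, 35, 38, ATL, 30), (blue, 35, 38, ATL, 36), (blue, 35, 38, ATL, 4), (blue, 35, 38, CHI, 1), (blue, 35, 38, CHI, 17), (blue, 35, 38, CHI, 24), (blue, 35, 38, CHI, 30), (blue, 35, 38, CHI, 36), (blue, 35, 38, CHI, 4)}
Projecting to city, pid (30 duplicate(s) eliminated): {(ATL, 19), (ATL, 20), (ATL, 38), (CHI, 19), (CHI, 20), (CHI, 28), (CHI, 38)}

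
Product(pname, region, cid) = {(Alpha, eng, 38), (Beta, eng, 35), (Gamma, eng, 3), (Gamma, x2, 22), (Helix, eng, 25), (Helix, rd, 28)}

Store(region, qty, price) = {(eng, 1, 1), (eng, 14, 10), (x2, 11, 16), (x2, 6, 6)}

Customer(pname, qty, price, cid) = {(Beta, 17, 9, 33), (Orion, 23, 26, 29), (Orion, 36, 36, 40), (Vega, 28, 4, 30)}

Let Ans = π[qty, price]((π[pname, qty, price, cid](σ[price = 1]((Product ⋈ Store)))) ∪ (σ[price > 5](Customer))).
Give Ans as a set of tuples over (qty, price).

{(1, 1), (17, 9), (23, 26), (36, 36)}

Joining Product and Store on region yields {(Alpha, eng, 38, 1, 1), (Alpha, eng, 38, 14, 10), (Beta, eng, 35, 1, 1), (Beta, eng, 35, 14, 10), (Gamma, eng, 3, 1, 1), (Gamma, eng, 3, 14, 10), (Gamma, x2, 22, 11, 16), (Gamma, x2, 22, 6, 6), (Helix, eng, 25, 1, 1), (Helix, eng, 25, 14, 10)}.
Selection price = 1: {(Alpha, eng, 38, 1, 1), (Beta, eng, 35, 1, 1), (Gamma, eng, 3, 1, 1), (Helix, eng, 25, 1, 1)}
π_{pname, qty, price, cid} gives {(Alpha, 1, 1, 38), (Beta, 1, 1, 35), (Gamma, 1, 1, 3), (Helix, 1, 1, 25)}.
Selection price > 5: {(Beta, 17, 9, 33), (Orion, 23, 26, 29), (Orion, 36, 36, 40)}
Union: {(Alpha, 1, 1, 38), (Beta, 1, 1, 35), (Gamma, 1, 1, 3), (Helix, 1, 1, 25)} with {(Beta, 17, 9, 33), (Orion, 23, 26, 29), (Orion, 36, 36, 40)} → {(Alpha, 1, 1, 38), (Beta, 1, 1, 35), (Beta, 17, 9, 33), (Gamma, 1, 1, 3), (Helix, 1, 1, 25), (Orion, 23, 26, 29), (Orion, 36, 36, 40)}
π_{qty, price} gives {(1, 1), (17, 9), (23, 26), (36, 36)} (3 duplicate(s) eliminated).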